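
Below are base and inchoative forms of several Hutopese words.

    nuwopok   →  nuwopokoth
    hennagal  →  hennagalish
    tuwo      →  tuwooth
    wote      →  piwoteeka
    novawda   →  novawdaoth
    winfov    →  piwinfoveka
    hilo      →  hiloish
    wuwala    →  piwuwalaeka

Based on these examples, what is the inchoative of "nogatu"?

nogatuoth

wuwala and novawda both end in -a yet inflect differently (piwuwalaeka, novawdaoth), so the final letter is not what conditions the rule; the first letter is.
"nogatu" begins with n-. The stems beginning with n- (novawda → novawdaoth, nuwopok → nuwopokoth) add -oth.
The other patterns: stems beginning with h- add -ish; stems beginning with w- add pi- … -eka around the stem.
So nogatu → nogatuoth.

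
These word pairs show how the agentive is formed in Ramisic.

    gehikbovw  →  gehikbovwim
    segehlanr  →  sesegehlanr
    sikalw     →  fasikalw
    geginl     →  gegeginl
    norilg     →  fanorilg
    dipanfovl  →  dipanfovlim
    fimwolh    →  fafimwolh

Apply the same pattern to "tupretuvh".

tupretuvhim

dipanfovl and geginl both end in -l yet inflect differently (dipanfovlim, gegeginl), so the final letter is not what conditions the rule; the second-to-last letter is.
"tupretuvh" has second-to-last letter 'v'. The stems whose second-to-last letter is 'v' (dipanfovl → dipanfovlim, gehikbovw → gehikbovwim) add -im.
The other patterns: stems whose second-to-last letter is 'n' repeat the first consonant+vowel as a prefix; stems whose second-to-last letter is 'l' add the prefix fa-.
So tupretuvh → tupretuvhim.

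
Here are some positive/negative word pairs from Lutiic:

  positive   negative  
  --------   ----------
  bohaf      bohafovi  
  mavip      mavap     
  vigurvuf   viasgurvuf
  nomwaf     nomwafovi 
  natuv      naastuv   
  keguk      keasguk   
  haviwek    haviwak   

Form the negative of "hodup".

hoasdup

vigurvuf and bohaf both end in -f yet inflect differently (viasgurvuf, bohafovi), so the final letter is not what conditions the rule; the last vowel is.
"hodup" has last vowel 'u'. The stems whose last vowel is 'u' (natuv → naastuv, vigurvuf → viasgurvuf, keguk → keasguk) insert -as- after the first vowel.
So hodup → hoasdup.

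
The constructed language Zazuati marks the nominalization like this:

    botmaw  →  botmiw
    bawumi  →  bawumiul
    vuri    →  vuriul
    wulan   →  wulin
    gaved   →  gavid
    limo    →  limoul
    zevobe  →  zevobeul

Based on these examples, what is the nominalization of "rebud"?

"rebud" ends in a consonant. The stems ending in a consonant (gaved → gavid, wulan → wulin, botmaw → botmiw) change the last vowel to 'i'.
So rebud → rebid.

rebid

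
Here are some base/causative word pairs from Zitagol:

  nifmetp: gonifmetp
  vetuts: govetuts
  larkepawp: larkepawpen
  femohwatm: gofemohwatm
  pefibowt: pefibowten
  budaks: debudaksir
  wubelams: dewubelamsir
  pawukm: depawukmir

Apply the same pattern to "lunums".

delunumsir

larkepawp and nifmetp both end in -p yet inflect differently (larkepawpen, gonifmetp), so the final letter is not what conditions the rule; the second-to-last letter is.
"lunums" has second-to-last letter 'm'. The one such stem in the data (wubelams → dewubelamsir) adds de- … -ir around the stem, so the same rule applies.
The other patterns: stems whose second-to-last letter is 'w' add -en; stems whose second-to-last letter is 't' add the prefix go-.
So lunums → delunumsir.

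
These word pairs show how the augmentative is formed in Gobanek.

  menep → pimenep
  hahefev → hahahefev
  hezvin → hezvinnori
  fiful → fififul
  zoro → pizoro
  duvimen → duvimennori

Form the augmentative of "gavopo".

"gavopo" ends in -o. The one such stem in the data (zoro → pizoro) adds the prefix pi-, so the same rule applies.
The other patterns: stems ending in -n double the final consonant and add -ori; stems ending in -l or -v repeat the first consonant+vowel as a prefix.
So gavopo → pigavopo.

pigavopo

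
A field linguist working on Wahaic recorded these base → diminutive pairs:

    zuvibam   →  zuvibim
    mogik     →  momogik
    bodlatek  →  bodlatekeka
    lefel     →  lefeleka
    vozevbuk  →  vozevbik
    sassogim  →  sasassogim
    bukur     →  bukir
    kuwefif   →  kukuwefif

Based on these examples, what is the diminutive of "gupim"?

mogik and bodlatek both end in -k yet inflect differently (momogik, bodlatekeka), so the final letter is not what conditions the rule; the last vowel is.
"gupim" has last vowel 'i'. The stems whose last vowel is 'i' (mogik → momogik, kuwefif → kukuwefif, sassogim → sasassogim) repeat the first consonant+vowel as a prefix.
The other patterns: stems whose last vowel is 'e' add -eka; stems whose last vowel is 'a' or 'u' change the last vowel to 'i'.
So gupim → gugupim.

gugupim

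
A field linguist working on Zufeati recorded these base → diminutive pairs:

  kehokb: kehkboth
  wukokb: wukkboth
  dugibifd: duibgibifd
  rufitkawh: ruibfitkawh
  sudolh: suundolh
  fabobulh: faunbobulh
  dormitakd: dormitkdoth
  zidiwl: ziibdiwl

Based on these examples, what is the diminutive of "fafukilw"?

faunfukilw

dormitakd and dugibifd both end in -d yet inflect differently (dormitkdoth, duibgibifd), so the final letter is not what conditions the rule; the second-to-last letter is.
"fafukilw" has second-to-last letter 'l'. The stems whose second-to-last letter is 'l' (fabobulh → faunbobulh, sudolh → suundolh) insert -un- after the first vowel.
The other patterns: stems whose second-to-last letter is 'k' delete the last vowel and add -oth; stems whose second-to-last letter is 'f' or 'w' insert -ib- after the first vowel.
So fafukilw → faunfukilw.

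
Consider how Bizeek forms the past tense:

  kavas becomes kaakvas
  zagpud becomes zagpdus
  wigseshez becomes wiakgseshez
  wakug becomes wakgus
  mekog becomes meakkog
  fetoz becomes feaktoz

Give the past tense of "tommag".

toakmmag

wakug and mekog both end in -g yet inflect differently (wakgus, meakkog), so the final letter is not what conditions the rule; the last vowel is.
"tommag" has last vowel 'a'. The one such stem in the data (kavas → kaakvas) inserts -ak- after the first vowel (as do mekog, wigseshez), so the same rule applies.
The other pattern: stems whose last vowel is 'u' delete the last vowel and add -us.
So tommag → toakmmag.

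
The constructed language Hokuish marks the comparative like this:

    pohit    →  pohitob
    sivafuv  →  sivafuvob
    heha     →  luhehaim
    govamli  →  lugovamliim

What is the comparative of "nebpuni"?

pohit and govamli both have last vowel 'i' yet inflect differently (pohitob, lugovamliim), so the last vowel is not what conditions the rule; whether the stem ends in a vowel or a consonant is.
"nebpuni" ends in a vowel. The stems ending in a vowel (heha → luhehaim, govamli → lugovamliim) add lu- … -im around the stem.
The other pattern: stems ending in a consonant add -ob.
So nebpuni → lunebpuniim.

lunebpuniim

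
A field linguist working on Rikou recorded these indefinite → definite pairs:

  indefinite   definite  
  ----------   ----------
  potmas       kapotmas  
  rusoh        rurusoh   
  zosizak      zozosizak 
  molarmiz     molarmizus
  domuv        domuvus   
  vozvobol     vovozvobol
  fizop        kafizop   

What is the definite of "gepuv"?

gepuvus

potmas and zosizak both have last vowel 'a' yet inflect differently (kapotmas, zozosizak), so the last vowel is not what conditions the rule; the final letter is.
"gepuv" ends in -v. The one such stem in the data (domuv → domuvus) adds -us, so the same rule applies.
So gepuv → gepuvus.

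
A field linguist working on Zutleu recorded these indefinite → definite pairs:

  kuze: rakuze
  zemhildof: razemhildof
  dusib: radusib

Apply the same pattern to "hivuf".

rahivuf

Every pair shown (kuze → rakuze, zemhildof → razemhildof, dusib → radusib) follows the same rule: add the prefix ra-.
So hivuf → rahivuf.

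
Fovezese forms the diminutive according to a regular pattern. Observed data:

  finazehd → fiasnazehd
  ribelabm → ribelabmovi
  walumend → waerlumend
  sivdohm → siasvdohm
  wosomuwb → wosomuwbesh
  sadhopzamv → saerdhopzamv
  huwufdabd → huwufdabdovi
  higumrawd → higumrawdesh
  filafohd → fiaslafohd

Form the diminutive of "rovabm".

rovabmovi

filafohd and higumrawd both end in -d yet inflect differently (fiaslafohd, higumrawdesh), so the final letter is not what conditions the rule; the second-to-last letter is.
"rovabm" has second-to-last letter 'b'. The stems whose second-to-last letter is 'b' (huwufdabd → huwufdabdovi, ribelabm → ribelabmovi) add -ovi.
So rovabm → rovabmovi.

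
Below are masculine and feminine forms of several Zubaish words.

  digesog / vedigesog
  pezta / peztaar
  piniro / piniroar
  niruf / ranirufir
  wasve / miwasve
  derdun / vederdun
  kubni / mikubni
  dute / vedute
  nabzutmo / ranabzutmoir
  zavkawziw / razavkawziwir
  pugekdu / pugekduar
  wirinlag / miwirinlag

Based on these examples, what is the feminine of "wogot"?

wirinlag and digesog both end in -g yet inflect differently (miwirinlag, vedigesog), so the final letter is not what conditions the rule; the first letter is.
"wogot" begins with w-. The stems beginning with w- (wirinlag → miwirinlag, wasve → miwasve) add the prefix mi-.
The other patterns: stems beginning with d- add the prefix ve-; stems beginning with p- add -ar; stems beginning with n- or z- add ra- … -ir around the stem.
So wogot → miwogot.

miwogot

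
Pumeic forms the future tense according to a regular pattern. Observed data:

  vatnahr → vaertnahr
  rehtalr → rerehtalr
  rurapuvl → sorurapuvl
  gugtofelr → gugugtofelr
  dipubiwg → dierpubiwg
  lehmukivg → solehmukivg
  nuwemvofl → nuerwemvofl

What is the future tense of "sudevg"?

lehmukivg and dipubiwg both end in -g yet inflect differently (solehmukivg, dierpubiwg), so the final letter is not what conditions the rule; the second-to-last letter is.
"sudevg" has second-to-last letter 'v'. The stems whose second-to-last letter is 'v' (rurapuvl → sorurapuvl, lehmukivg → solehmukivg) add the prefix so-.
The other patterns: stems whose second-to-last letter is 'l' repeat the first consonant+vowel as a prefix; stems whose second-to-last letter is 'f', 'h' or 'w' insert -er- after the first vowel.
So sudevg → sosudevg.

sosudevg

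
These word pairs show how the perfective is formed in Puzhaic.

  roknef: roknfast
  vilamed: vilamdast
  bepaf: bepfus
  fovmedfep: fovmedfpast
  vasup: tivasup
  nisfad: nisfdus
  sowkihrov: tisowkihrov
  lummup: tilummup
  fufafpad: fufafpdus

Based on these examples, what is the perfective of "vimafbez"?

vimafbzast

"vimafbez" has last vowel 'e'. The stems whose last vowel is 'e' (fovmedfep → fovmedfpast, roknef → roknfast, vilamed → vilamdast) delete the last vowel and add -ast.
So vimafbez → vimafbzast.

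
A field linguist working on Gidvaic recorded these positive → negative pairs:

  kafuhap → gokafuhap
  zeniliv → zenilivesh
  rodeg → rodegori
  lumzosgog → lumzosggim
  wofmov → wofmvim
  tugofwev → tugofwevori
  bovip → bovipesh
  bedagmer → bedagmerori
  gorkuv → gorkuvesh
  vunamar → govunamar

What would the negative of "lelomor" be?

lelomrim

kafuhap and bovip both end in -p yet inflect differently (gokafuhap, bovipesh), so the final letter is not what conditions the rule; the last vowel is.
"lelomor" has last vowel 'o'. The stems whose last vowel is 'o' (wofmov → wofmvim, lumzosgog → lumzosggim) delete the last vowel and add -im.
So lelomor → lelomrim.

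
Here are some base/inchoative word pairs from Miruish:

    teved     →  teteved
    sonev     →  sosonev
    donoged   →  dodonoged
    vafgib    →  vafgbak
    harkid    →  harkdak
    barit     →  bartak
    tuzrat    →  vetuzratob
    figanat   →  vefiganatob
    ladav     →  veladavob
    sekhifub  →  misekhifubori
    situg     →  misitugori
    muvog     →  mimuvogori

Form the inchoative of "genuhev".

teved and harkid both end in -d yet inflect differently (teteved, harkdak), so the final letter is not what conditions the rule; the last vowel is.
"genuhev" has last vowel 'e'. The stems whose last vowel is 'e' (teved → teteved, sonev → sosonev, donoged → dodonoged) repeat the first consonant+vowel as a prefix.
So genuhev → gegenuhev.

gegenuhev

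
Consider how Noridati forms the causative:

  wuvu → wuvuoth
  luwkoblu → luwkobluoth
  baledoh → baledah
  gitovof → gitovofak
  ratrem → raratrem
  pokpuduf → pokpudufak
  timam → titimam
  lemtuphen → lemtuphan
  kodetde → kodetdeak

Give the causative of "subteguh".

subtegah

"subteguh" ends in -h. The one such stem in the data (baledoh → baledah) changes the last vowel to 'a' (as does lemtuphen), so the same rule applies.
So subteguh → subtegah.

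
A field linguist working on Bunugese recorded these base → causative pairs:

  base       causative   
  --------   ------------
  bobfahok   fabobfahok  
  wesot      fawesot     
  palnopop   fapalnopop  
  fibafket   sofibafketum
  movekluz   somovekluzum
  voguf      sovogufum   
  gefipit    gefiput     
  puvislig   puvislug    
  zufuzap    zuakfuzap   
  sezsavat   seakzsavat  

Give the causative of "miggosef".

somiggosefum

wesot and fibafket both end in -t yet inflect differently (fawesot, sofibafketum), so the final letter is not what conditions the rule; the last vowel is.
"miggosef" has last vowel 'e'. The one such stem in the data (fibafket → sofibafketum) adds so- … -um around the stem, so the same rule applies.
So miggosef → somiggosefum.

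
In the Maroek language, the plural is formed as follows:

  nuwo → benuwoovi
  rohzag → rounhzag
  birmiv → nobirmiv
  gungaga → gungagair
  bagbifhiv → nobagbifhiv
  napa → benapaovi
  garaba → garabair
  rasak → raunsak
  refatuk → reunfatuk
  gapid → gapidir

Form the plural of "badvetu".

napa and garaba both end in -a yet inflect differently (benapaovi, garabair), so the final letter is not what conditions the rule; the first letter is.
"badvetu" begins with b-. The stems beginning with b- (birmiv → nobirmiv, bagbifhiv → nobagbifhiv) add the prefix no-.
The other patterns: stems beginning with n- add be- … -ovi around the stem; stems beginning with r- insert -un- after the first vowel; stems beginning with g- add -ir.
So badvetu → nobadvetu.

nobadvetu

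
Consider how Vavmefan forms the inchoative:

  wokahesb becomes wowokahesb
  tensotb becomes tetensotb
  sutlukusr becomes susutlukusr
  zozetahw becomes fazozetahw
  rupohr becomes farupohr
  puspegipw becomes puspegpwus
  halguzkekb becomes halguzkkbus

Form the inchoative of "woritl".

"woritl" has second-to-last letter 't'. The one such stem in the data (tensotb → tetensotb) repeats the first consonant+vowel as a prefix (as do wokahesb, sutlukusr), so the same rule applies.
So woritl → woworitl.

woworitl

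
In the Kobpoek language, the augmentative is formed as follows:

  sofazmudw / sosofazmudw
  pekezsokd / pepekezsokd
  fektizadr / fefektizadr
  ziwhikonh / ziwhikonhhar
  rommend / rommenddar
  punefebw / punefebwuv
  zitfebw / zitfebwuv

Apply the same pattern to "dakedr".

dadakedr

pekezsokd and rommend both end in -d yet inflect differently (pepekezsokd, rommenddar), so the final letter is not what conditions the rule; the second-to-last letter is.
"dakedr" has second-to-last letter 'd'. The stems whose second-to-last letter is 'd' (sofazmudw → sosofazmudw, fektizadr → fefektizadr) repeat the first consonant+vowel as a prefix.
The other patterns: stems whose second-to-last letter is 'n' double the final consonant and add -ar; stems whose second-to-last letter is 'b' add -uv.
So dakedr → dadakedr.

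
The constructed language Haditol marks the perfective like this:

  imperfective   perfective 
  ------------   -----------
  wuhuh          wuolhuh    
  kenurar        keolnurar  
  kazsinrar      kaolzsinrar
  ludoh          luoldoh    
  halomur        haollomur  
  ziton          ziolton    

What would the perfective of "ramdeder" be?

Every pair shown (wuhuh → wuolhuh, kenurar → keolnurar, kazsinrar → kaolzsinrar, …) follows the same rule: insert -ol- after the first vowel.
So ramdeder → raolmdeder.

raolmdeder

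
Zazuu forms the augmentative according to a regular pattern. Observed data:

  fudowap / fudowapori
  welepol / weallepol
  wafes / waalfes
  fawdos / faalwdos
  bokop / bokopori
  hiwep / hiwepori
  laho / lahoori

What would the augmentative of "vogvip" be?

laho and fawdos both have last vowel 'o' yet inflect differently (lahoori, faalwdos), so the last vowel is not what conditions the rule; the final letter is.
"vogvip" ends in -p. The stems ending in -p (bokop → bokopori, hiwep → hiwepori, fudowap → fudowapori) add -ori.
The other pattern: stems ending in -l or -s insert -al- after the first vowel.
So vogvip → vogvipori.

vogvipori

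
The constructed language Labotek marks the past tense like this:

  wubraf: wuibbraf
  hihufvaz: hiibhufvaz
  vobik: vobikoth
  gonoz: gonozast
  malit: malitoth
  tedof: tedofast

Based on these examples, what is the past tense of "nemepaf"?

hihufvaz and gonoz both end in -z yet inflect differently (hiibhufvaz, gonozast), so the final letter is not what conditions the rule; the last vowel is.
"nemepaf" has last vowel 'a'. The stems whose last vowel is 'a' (wubraf → wuibbraf, hihufvaz → hiibhufvaz) insert -ib- after the first vowel.
So nemepaf → neibmepaf.

neibmepaf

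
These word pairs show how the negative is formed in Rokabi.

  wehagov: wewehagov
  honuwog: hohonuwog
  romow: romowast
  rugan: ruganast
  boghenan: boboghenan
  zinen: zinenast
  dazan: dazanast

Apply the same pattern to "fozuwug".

fofozuwug

boghenan and zinen both end in -n yet inflect differently (boboghenan, zinenast), so the final letter is not what conditions the rule; the number of vowels is.
"fozuwug" has 3 vowels. The stems with 3 vowels (boghenan → boboghenan, honuwog → hohonuwog, wehagov → wewehagov) repeat the first consonant+vowel as a prefix.
The other pattern: stems with 2 vowels add -ast.
So fozuwug → fofozuwug.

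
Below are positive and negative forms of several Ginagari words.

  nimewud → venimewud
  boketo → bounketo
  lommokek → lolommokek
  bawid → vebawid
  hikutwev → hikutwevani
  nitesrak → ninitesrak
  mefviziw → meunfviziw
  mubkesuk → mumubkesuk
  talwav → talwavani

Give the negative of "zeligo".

"zeligo" ends in -o. The one such stem in the data (boketo → bounketo) inserts -un- after the first vowel (as does mefviziw), so the same rule applies.
So zeligo → zeunligo.

zeunligo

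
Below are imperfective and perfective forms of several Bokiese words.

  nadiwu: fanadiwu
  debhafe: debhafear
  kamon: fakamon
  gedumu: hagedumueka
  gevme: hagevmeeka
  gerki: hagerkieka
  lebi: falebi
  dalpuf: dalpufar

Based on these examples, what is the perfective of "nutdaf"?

fanutdaf

gevme and debhafe both end in -e yet inflect differently (hagevmeeka, debhafear), so the final letter is not what conditions the rule; the first letter is.
"nutdaf" begins with n-. The one such stem in the data (nadiwu → fanadiwu) adds the prefix fa-, so the same rule applies.
The other patterns: stems beginning with g- add ha- … -eka around the stem; stems beginning with d- add -ar.
So nutdaf → fanutdaf.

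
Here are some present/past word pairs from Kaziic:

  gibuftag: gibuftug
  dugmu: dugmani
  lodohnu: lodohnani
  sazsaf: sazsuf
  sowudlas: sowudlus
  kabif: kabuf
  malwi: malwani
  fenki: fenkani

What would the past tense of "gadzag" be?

gadzug

kabif and fenki both have last vowel 'i' yet inflect differently (kabuf, fenkani), so the last vowel is not what conditions the rule; whether the stem ends in a vowel or a consonant is.
"gadzag" ends in a consonant. The stems ending in a consonant (gibuftag → gibuftug, sazsaf → sazsuf, sowudlas → sowudlus) change the last vowel to 'u'.
The other pattern: stems ending in a vowel drop the final letter and add -ani.
So gadzag → gadzug.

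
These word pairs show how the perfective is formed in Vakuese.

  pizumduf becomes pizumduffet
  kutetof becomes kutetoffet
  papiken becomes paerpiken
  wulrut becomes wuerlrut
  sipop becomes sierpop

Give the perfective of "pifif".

pififfet

"pifif" ends in -f. The stems ending in -f (pizumduf → pizumduffet, kutetof → kutetoffet) double the final consonant and add -et.
So pifif → pififfet.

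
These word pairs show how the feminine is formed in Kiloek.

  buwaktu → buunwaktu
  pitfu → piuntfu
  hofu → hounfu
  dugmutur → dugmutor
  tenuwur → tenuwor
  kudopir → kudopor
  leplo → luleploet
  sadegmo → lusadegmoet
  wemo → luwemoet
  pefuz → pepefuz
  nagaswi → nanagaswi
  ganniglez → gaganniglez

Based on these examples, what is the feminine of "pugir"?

pugor

buwaktu and dugmutur both have last vowel 'u' yet inflect differently (buunwaktu, dugmutor), so the last vowel is not what conditions the rule; the final letter is.
"pugir" ends in -r. The stems ending in -r (dugmutur → dugmutor, tenuwur → tenuwor, kudopir → kudopor) change the last vowel to 'o'.
The other patterns: stems ending in -u insert -un- after the first vowel; stems ending in -o add lu- … -et around the stem; stems ending in -i or -z repeat the first consonant+vowel as a prefix.
So pugir → pugor.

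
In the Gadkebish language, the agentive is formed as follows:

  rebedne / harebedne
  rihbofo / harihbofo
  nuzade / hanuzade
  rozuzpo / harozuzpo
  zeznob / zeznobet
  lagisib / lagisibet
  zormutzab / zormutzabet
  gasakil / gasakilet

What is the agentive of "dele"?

rihbofo and zeznob both have last vowel 'o' yet inflect differently (harihbofo, zeznobet), so the last vowel is not what conditions the rule; whether the stem ends in a vowel or a consonant is.
"dele" ends in a vowel. The stems ending in a vowel (rebedne → harebedne, rihbofo → harihbofo, nuzade → hanuzade) add the prefix ha-.
So dele → hadele.

hadele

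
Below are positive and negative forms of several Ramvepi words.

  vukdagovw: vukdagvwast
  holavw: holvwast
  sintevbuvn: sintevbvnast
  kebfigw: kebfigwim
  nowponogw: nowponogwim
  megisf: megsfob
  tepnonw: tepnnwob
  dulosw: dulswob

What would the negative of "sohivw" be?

"sohivw" has second-to-last letter 'v'. The stems whose second-to-last letter is 'v' (vukdagovw → vukdagvwast, holavw → holvwast, sintevbuvn → sintevbvnast) delete the last vowel and add -ast.
So sohivw → sohvwast.

sohvwast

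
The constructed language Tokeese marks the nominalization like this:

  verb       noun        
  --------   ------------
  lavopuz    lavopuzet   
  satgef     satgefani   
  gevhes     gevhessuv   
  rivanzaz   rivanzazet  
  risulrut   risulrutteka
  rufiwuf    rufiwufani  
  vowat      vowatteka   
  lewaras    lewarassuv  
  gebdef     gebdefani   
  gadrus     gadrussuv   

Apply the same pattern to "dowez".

dowezet

rufiwuf and gadrus both have last vowel 'u' yet inflect differently (rufiwufani, gadrussuv), so the last vowel is not what conditions the rule; the final letter is.
"dowez" ends in -z. The stems ending in -z (rivanzaz → rivanzazet, lavopuz → lavopuzet) add -et.
The other patterns: stems ending in -f add -ani; stems ending in -s double the final consonant and add -uv; stems ending in -t double the final consonant and add -eka.
So dowez → dowezet.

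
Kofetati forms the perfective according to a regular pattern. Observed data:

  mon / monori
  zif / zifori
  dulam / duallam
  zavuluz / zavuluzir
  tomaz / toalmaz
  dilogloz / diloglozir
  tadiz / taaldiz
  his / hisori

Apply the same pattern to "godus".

goaldus

"godus" has 2 vowels. The stems with 2 vowels (tomaz → toalmaz, dulam → duallam, tadiz → taaldiz) insert -al- after the first vowel.
The other patterns: stems with 1 vowel add -ori; stems with 3 vowels add -ir.
So godus → goaldus.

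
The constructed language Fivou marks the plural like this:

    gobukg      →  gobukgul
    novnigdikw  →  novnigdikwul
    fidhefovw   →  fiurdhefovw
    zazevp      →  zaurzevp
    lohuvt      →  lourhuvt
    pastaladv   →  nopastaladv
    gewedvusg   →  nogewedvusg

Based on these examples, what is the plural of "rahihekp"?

novnigdikw and fidhefovw both end in -w yet inflect differently (novnigdikwul, fiurdhefovw), so the final letter is not what conditions the rule; the second-to-last letter is.
"rahihekp" has second-to-last letter 'k'. The stems whose second-to-last letter is 'k' (gobukg → gobukgul, novnigdikw → novnigdikwul) add -ul.
So rahihekp → rahihekpul.

rahihekpul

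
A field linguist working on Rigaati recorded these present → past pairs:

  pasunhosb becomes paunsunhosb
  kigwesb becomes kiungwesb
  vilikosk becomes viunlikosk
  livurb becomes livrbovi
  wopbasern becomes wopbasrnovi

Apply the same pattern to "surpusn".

suunrpusn

pasunhosb and livurb both end in -b yet inflect differently (paunsunhosb, livrbovi), so the final letter is not what conditions the rule; the second-to-last letter is.
"surpusn" has second-to-last letter 's'. The stems whose second-to-last letter is 's' (pasunhosb → paunsunhosb, kigwesb → kiungwesb, vilikosk → viunlikosk) insert -un- after the first vowel.
So surpusn → suunrpusn.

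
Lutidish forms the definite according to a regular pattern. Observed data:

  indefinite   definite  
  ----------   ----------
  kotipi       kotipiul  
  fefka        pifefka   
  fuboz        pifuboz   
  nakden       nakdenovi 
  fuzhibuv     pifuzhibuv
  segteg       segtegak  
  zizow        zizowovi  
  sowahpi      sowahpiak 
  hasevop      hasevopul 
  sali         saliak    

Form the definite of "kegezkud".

"kegezkud" begins with k-. The one such stem in the data (kotipi → kotipiul) adds -ul, so the same rule applies.
The other patterns: stems beginning with f- add the prefix pi-; stems beginning with s- add -ak; stems beginning with n- or z- add -ovi.
So kegezkud → kegezkudul.

kegezkudul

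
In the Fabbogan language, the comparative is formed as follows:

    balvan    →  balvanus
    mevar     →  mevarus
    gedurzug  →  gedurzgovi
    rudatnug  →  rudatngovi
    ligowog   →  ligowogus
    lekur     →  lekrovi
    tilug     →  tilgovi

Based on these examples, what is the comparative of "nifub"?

nifbovi

lekur and mevar both end in -r yet inflect differently (lekrovi, mevarus), so the final letter is not what conditions the rule; the last vowel is.
"nifub" has last vowel 'u'. The stems whose last vowel is 'u' (rudatnug → rudatngovi, tilug → tilgovi, gedurzug → gedurzgovi) delete the last vowel and add -ovi.
So nifub → nifbovi.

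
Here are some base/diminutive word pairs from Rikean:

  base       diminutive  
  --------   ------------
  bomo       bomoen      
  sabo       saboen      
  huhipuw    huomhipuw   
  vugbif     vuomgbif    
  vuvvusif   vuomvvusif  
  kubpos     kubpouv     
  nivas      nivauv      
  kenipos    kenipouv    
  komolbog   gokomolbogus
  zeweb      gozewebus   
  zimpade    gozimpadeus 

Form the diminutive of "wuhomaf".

bomo and kubpos both have last vowel 'o' yet inflect differently (bomoen, kubpouv), so the last vowel is not what conditions the rule; the final letter is.
"wuhomaf" ends in -f. The stems ending in -f (vugbif → vuomgbif, vuvvusif → vuomvvusif) insert -om- after the first vowel.
So wuhomaf → wuomhomaf.

wuomhomaf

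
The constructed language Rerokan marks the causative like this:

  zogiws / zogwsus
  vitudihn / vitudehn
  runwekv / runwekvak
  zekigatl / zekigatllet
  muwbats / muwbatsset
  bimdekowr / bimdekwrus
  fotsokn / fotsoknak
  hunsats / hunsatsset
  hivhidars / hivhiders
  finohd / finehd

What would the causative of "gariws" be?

zogiws and muwbats both end in -s yet inflect differently (zogwsus, muwbatsset), so the final letter is not what conditions the rule; the second-to-last letter is.
"gariws" has second-to-last letter 'w'. The stems whose second-to-last letter is 'w' (zogiws → zogwsus, bimdekowr → bimdekwrus) delete the last vowel and add -us.
So gariws → garwsus.

garwsus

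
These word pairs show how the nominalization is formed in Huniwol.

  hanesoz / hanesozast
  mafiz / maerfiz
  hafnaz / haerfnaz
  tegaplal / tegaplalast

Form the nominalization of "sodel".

soerdel

hanesoz and hafnaz both end in -z yet inflect differently (hanesozast, haerfnaz), so the final letter is not what conditions the rule; the number of vowels is.
"sodel" has 2 vowels. The stems with 2 vowels (hafnaz → haerfnaz, mafiz → maerfiz) insert -er- after the first vowel.
The other pattern: stems with 3 vowels add -ast.
So sodel → soerdel.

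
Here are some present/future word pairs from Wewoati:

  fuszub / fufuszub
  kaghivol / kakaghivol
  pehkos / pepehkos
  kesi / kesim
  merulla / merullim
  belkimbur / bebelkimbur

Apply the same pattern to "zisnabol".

kaghivol and kesi both begin with k- yet inflect differently (kakaghivol, kesim), so the first letter is not what conditions the rule; whether the stem ends in a vowel or a consonant is.
"zisnabol" ends in a consonant. The stems ending in a consonant (belkimbur → bebelkimbur, pehkos → pepehkos, fuszub → fufuszub) repeat the first consonant+vowel as a prefix.
So zisnabol → zizisnabol.

zizisnabol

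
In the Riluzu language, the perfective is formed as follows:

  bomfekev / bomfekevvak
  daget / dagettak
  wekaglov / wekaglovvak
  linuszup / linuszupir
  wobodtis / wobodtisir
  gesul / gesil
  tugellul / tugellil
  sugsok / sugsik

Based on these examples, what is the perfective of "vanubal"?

vanubil

linuszup and gesul both have last vowel 'u' yet inflect differently (linuszupir, gesil), so the last vowel is not what conditions the rule; the final letter is.
"vanubal" ends in -l. The stems ending in -l (gesul → gesil, tugellul → tugellil) change the last vowel to 'i'.
The other patterns: stems ending in -t or -v double the final consonant and add -ak; stems ending in -p or -s add -ir.
So vanubal → vanubil.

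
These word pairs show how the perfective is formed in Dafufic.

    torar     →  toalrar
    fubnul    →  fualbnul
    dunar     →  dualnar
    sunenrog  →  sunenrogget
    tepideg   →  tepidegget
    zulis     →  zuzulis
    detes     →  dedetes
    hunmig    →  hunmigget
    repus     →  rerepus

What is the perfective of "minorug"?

minorugget

tepideg and detes both have last vowel 'e' yet inflect differently (tepidegget, dedetes), so the last vowel is not what conditions the rule; the final letter is.
"minorug" ends in -g. The stems ending in -g (tepideg → tepidegget, sunenrog → sunenrogget, hunmig → hunmigget) double the final consonant and add -et.
The other patterns: stems ending in -s repeat the first consonant+vowel as a prefix; stems ending in -l or -r insert -al- after the first vowel.
So minorug → minorugget.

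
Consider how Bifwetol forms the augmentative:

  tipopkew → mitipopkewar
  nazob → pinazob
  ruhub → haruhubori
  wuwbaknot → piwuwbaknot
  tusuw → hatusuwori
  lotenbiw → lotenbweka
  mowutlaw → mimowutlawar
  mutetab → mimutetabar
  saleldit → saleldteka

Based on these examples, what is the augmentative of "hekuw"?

lotenbiw and tipopkew both end in -w yet inflect differently (lotenbweka, mitipopkewar), so the final letter is not what conditions the rule; the last vowel is.
"hekuw" has last vowel 'u'. The stems whose last vowel is 'u' (ruhub → haruhubori, tusuw → hatusuwori) add ha- … -ori around the stem.
So hekuw → hahekuwori.

hahekuwori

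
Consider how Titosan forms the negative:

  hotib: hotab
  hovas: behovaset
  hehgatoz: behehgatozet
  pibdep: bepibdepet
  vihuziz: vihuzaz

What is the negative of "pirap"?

"pirap" has last vowel 'a'. The one such stem in the data (hovas → behovaset) adds be- … -et around the stem, so the same rule applies.
The other pattern: stems whose last vowel is 'i' change the last vowel to 'a'.
So pirap → bepirapet.

bepirapet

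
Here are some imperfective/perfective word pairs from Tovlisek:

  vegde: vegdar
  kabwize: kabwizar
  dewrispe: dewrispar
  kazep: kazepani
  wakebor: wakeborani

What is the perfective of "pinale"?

vegde and kazep both have last vowel 'e' yet inflect differently (vegdar, kazepani), so the last vowel is not what conditions the rule; the final letter is.
"pinale" ends in -e. The stems ending in -e (vegde → vegdar, kabwize → kabwizar, dewrispe → dewrispar) drop the final letter and add -ar.
The other pattern: stems ending in -p or -r add -ani.
So pinale → pinalar.

pinalar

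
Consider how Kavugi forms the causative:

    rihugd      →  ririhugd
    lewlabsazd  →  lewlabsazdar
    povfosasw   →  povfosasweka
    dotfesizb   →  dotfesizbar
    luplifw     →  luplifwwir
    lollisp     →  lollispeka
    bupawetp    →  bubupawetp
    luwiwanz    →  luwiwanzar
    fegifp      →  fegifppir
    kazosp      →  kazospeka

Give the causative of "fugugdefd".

bupawetp and kazosp both end in -p yet inflect differently (bubupawetp, kazospeka), so the final letter is not what conditions the rule; the second-to-last letter is.
"fugugdefd" has second-to-last letter 'f'. The stems whose second-to-last letter is 'f' (luplifw → luplifwwir, fegifp → fegifppir) double the final consonant and add -ir.
So fugugdefd → fugugdefddir.

fugugdefddir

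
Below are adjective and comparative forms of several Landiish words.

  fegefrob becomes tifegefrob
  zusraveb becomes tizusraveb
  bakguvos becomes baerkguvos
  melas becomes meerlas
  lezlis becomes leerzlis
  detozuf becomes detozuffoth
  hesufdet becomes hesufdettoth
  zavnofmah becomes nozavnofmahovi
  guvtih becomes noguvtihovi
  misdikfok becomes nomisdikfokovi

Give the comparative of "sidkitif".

sidkitiffoth

"sidkitif" ends in -f. The one such stem in the data (detozuf → detozuffoth) doubles the final consonant and adds -oth (as does hesufdet), so the same rule applies.
So sidkitif → sidkitiffoth.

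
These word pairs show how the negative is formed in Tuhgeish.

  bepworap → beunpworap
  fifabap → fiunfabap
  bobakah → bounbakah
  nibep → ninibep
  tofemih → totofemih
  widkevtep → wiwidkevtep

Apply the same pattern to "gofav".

gounfav

"gofav" has last vowel 'a'. The stems whose last vowel is 'a' (bobakah → bounbakah, fifabap → fiunfabap, bepworap → beunpworap) insert -un- after the first vowel.
The other pattern: stems whose last vowel is 'e' or 'i' repeat the first consonant+vowel as a prefix.
So gofav → gounfav.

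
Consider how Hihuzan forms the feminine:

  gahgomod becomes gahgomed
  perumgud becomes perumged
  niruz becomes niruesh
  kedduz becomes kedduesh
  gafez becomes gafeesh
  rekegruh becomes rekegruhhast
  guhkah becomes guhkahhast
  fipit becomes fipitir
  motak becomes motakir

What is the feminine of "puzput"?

perumgud and niruz both have last vowel 'u' yet inflect differently (perumged, niruesh), so the last vowel is not what conditions the rule; the final letter is.
"puzput" ends in -t. The one such stem in the data (fipit → fipitir) adds -ir, so the same rule applies.
The other patterns: stems ending in -d change the last vowel to 'e'; stems ending in -z drop the final letter and add -esh; stems ending in -h double the final consonant and add -ast.
So puzput → puzputir.

puzputir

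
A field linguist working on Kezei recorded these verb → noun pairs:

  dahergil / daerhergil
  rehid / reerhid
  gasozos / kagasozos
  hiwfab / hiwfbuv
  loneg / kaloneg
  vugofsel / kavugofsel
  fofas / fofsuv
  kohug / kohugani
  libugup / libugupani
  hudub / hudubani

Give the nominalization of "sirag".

"sirag" has last vowel 'a'. The stems whose last vowel is 'a' (fofas → fofsuv, hiwfab → hiwfbuv) delete the last vowel and add -uv.
So sirag → sirguv.

sirguv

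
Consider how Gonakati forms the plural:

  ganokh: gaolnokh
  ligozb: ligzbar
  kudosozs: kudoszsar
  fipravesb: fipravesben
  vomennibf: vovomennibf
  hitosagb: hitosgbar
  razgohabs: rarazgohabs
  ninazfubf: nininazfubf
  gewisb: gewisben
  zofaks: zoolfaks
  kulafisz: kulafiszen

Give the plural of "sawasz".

razgohabs and kudosozs both end in -s yet inflect differently (rarazgohabs, kudoszsar), so the final letter is not what conditions the rule; the second-to-last letter is.
"sawasz" has second-to-last letter 's'. The stems whose second-to-last letter is 's' (gewisb → gewisben, fipravesb → fipravesben, kulafisz → kulafiszen) add -en.
The other patterns: stems whose second-to-last letter is 'b' repeat the first consonant+vowel as a prefix; stems whose second-to-last letter is 'g' or 'z' delete the last vowel and add -ar; stems whose second-to-last letter is 'k' insert -ol- after the first vowel.
So sawasz → sawaszen.

sawaszen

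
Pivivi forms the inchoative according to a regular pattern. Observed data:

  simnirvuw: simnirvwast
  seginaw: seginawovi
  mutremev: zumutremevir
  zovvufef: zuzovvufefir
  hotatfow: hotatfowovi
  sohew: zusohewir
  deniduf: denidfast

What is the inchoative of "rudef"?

zurudefir

simnirvuw and sohew both end in -w yet inflect differently (simnirvwast, zusohewir), so the final letter is not what conditions the rule; the last vowel is.
"rudef" has last vowel 'e'. The stems whose last vowel is 'e' (mutremev → zumutremevir, sohew → zusohewir, zovvufef → zuzovvufefir) add zu- … -ir around the stem.
The other patterns: stems whose last vowel is 'u' delete the last vowel and add -ast; stems whose last vowel is 'a' or 'o' add -ovi.
So rudef → zurudefir.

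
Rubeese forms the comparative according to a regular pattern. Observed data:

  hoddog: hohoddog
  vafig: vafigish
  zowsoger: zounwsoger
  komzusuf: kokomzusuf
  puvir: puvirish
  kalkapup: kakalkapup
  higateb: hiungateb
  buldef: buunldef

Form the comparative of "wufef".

wuunfef

puvir and zowsoger both end in -r yet inflect differently (puvirish, zounwsoger), so the final letter is not what conditions the rule; the last vowel is.
"wufef" has last vowel 'e'. The stems whose last vowel is 'e' (buldef → buunldef, zowsoger → zounwsoger, higateb → hiungateb) insert -un- after the first vowel.
So wufef → wuunfef.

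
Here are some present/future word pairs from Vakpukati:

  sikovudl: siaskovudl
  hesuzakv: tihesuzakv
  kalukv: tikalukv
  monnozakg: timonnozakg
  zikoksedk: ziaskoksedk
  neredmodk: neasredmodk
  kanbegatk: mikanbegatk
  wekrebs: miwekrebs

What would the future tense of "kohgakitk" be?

"kohgakitk" has second-to-last letter 't'. The one such stem in the data (kanbegatk → mikanbegatk) adds the prefix mi-, so the same rule applies.
The other patterns: stems whose second-to-last letter is 'd' insert -as- after the first vowel; stems whose second-to-last letter is 'k' add the prefix ti-.
So kohgakitk → mikohgakitk.

mikohgakitk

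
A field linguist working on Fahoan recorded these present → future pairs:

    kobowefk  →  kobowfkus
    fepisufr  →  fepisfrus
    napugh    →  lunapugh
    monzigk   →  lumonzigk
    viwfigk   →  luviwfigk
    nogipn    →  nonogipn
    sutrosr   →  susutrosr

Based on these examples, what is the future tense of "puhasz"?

pupuhasz

"puhasz" has second-to-last letter 's'. The one such stem in the data (sutrosr → susutrosr) repeats the first consonant+vowel as a prefix (as does nogipn), so the same rule applies.
The other patterns: stems whose second-to-last letter is 'f' delete the last vowel and add -us; stems whose second-to-last letter is 'g' add the prefix lu-.
So puhasz → pupuhasz.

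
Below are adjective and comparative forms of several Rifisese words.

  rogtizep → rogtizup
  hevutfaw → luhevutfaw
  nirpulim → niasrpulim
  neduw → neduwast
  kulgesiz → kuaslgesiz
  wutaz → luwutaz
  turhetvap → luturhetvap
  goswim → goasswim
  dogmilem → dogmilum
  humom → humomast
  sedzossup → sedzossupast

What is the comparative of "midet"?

midut

dogmilem and nirpulim both end in -m yet inflect differently (dogmilum, niasrpulim), so the final letter is not what conditions the rule; the last vowel is.
"midet" has last vowel 'e'. The stems whose last vowel is 'e' (dogmilem → dogmilum, rogtizep → rogtizup) change the last vowel to 'u'.
The other patterns: stems whose last vowel is 'i' insert -as- after the first vowel; stems whose last vowel is 'a' add the prefix lu-; stems whose last vowel is 'o' or 'u' add -ast.
So midet → midut.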